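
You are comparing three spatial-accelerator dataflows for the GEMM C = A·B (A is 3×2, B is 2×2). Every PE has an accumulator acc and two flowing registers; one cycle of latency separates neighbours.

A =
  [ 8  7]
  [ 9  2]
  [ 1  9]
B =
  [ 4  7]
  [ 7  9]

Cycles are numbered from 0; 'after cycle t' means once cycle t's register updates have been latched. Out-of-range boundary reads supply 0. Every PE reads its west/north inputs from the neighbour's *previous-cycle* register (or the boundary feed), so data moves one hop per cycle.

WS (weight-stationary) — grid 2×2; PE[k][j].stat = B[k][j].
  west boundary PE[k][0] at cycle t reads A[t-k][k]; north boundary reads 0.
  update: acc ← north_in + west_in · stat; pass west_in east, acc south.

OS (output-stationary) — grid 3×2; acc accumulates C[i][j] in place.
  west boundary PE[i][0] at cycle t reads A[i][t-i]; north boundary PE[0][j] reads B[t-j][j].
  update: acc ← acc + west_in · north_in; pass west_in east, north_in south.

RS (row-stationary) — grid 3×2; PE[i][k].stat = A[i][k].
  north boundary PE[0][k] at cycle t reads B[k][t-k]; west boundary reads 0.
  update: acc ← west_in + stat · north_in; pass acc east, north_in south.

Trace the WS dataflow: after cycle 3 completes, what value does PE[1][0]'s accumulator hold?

WS 2×2: PE[1][0] cycle-by-cycle (with neighbour feeds):
  c0 r0c0: 32 / 8 / 32
  c0 r1c0: 0 / 0 / 0
  c1 r0c0: 36 / 9 / 36
  c1 r1c0: 81 / 7 / 81
  c2 r0c0: 4 / 1 / 4
  c2 r1c0: 50 / 2 / 50
  c3 r0c0: 0 / 0 / 0
  c3 r1c0: 67 / 9 / 67

PE[1][0].acc = 67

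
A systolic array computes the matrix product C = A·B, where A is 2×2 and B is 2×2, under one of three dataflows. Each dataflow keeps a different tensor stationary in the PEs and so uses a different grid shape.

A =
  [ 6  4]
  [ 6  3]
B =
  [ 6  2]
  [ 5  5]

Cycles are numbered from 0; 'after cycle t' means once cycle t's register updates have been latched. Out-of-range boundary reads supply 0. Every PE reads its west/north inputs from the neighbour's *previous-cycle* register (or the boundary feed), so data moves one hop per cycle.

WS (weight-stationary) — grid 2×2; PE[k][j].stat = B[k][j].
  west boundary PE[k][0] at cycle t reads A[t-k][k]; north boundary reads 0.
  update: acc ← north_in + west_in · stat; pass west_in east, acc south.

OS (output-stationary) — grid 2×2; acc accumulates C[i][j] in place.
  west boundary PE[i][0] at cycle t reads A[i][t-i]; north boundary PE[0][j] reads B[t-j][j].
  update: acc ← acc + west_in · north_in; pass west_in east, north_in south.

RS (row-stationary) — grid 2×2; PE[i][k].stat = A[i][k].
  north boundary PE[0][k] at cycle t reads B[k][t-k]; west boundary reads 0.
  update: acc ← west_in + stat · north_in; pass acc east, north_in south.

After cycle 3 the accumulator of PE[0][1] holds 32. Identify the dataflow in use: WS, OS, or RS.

WS (2×2 grid), PE[0][1]:
  cycle 0: PE[0][1] → acc 0, east 0, south 0
  cycle 1: PE[0][1] → acc 12, east 6, south 12
  cycle 2: PE[0][1] → acc 12, east 6, south 12
  cycle 3: PE[0][1] → acc 0, east 0, south 0
OS (2×2 grid), PE[0][1]:
  cycle 0: PE[0][1] → acc 0, east 0, south 0
  cycle 1: PE[0][1] → acc 12, east 6, south 2
  cycle 2: PE[0][1] → acc 32, east 4, south 5
  cycle 3: PE[0][1] → acc 32, east 0, south 0
RS (2×2 grid), PE[0][1]:
  cycle 0: PE[0][1] → acc 0, east 0, south 0
  cycle 1: PE[0][1] → acc 56, east 56, south 5
  cycle 2: PE[0][1] → acc 32, east 32, south 5
  cycle 3: PE[0][1] → acc 0, east 0, south 0

dataflow = OS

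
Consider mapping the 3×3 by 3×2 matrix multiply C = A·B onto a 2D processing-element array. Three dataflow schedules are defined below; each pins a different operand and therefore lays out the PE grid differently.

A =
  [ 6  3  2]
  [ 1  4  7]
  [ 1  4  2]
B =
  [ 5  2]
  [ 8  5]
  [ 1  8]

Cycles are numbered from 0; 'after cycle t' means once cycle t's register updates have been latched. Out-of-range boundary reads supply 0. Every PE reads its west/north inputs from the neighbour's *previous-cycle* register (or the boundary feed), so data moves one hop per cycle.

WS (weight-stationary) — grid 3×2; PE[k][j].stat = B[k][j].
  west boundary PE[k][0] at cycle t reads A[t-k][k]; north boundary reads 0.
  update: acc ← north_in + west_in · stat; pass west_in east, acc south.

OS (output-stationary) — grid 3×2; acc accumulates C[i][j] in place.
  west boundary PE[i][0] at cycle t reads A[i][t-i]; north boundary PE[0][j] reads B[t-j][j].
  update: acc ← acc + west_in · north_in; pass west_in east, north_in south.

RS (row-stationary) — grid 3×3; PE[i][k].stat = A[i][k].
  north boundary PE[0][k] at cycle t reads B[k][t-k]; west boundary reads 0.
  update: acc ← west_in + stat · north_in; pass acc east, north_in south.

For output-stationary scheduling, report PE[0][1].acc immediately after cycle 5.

PE[0][1].acc = 43

OS on a 3×2 grid — tracing PE[0][1] and its feeders:
  0: (0,0).acc=30  regs=<6,5>
  0: (0,1).acc=0  regs=<0,0>
  1: (0,0).acc=54  regs=<3,8>
  1: (0,1).acc=12  regs=<6,2>
  2: (0,0).acc=56  regs=<2,1>
  2: (0,1).acc=27  regs=<3,5>
  3: (0,0).acc=56  regs=<0,0>
  3: (0,1).acc=43  regs=<2,8>
  4: (0,0).acc=56  regs=<0,0>
  4: (0,1).acc=43  regs=<0,0>
  5: (0,0).acc=56  regs=<0,0>
  5: (0,1).acc=43  regs=<0,0>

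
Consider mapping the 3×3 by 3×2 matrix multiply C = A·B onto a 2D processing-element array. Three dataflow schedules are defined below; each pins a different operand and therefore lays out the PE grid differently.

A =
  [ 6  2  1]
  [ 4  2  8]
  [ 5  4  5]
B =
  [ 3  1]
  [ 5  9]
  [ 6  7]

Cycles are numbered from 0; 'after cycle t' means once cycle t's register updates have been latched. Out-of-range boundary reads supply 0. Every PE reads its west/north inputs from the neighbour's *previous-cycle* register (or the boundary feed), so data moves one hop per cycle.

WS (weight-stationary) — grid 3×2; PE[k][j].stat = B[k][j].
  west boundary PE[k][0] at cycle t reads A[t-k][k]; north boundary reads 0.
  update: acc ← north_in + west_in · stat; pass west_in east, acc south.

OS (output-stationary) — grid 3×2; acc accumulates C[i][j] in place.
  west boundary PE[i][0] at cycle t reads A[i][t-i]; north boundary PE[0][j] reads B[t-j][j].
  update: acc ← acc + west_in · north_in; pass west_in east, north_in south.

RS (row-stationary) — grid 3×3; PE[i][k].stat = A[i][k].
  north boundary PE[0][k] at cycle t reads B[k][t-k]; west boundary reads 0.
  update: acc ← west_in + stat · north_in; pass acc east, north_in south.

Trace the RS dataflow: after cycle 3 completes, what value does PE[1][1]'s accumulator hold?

PE[1][1].acc = 22

RS on a 3×3 grid — tracing PE[1][1] and its feeders:
  t=0 PE[0][1]: acc=0 h=0 v=0
  t=0 PE[1][0]: acc=0 h=0 v=0
  t=0 PE[1][1]: acc=0 h=0 v=0
  t=1 PE[0][1]: acc=28 h=28 v=5
  t=1 PE[1][0]: acc=12 h=12 v=3
  t=1 PE[1][1]: acc=0 h=0 v=0
  t=2 PE[0][1]: acc=24 h=24 v=9
  t=2 PE[1][0]: acc=4 h=4 v=1
  t=2 PE[1][1]: acc=22 h=22 v=5
  t=3 PE[0][1]: acc=0 h=0 v=0
  t=3 PE[1][0]: acc=0 h=0 v=0
  t=3 PE[1][1]: acc=22 h=22 v=9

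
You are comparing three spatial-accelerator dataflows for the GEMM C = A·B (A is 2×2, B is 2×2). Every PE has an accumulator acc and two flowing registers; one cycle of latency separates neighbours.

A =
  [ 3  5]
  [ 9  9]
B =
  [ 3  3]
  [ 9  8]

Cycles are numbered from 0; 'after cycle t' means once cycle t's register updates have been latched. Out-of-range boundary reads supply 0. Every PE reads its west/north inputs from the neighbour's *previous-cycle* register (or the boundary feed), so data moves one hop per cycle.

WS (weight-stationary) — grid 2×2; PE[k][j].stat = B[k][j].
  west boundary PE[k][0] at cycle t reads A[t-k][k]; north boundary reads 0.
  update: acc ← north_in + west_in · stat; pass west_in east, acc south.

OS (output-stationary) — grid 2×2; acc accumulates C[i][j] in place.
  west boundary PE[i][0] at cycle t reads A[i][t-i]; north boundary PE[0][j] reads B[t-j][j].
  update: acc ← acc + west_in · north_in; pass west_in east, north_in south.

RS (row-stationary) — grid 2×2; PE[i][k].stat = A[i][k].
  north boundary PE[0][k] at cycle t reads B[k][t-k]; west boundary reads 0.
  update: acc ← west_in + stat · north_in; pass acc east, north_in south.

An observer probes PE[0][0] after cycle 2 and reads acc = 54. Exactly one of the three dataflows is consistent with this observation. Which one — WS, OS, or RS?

dataflow = OS

WS [2×2] PE[0][0] across cycles:
  t=0 PE[0][0]: acc=9 h=3 v=9
  t=1 PE[0][0]: acc=27 h=9 v=27
  t=2 PE[0][0]: acc=0 h=0 v=0
OS [2×2] PE[0][0] across cycles:
  t=0 PE[0][0]: acc=9 h=3 v=3
  t=1 PE[0][0]: acc=54 h=5 v=9
  t=2 PE[0][0]: acc=54 h=0 v=0
RS [2×2] PE[0][0] across cycles:
  t=0 PE[0][0]: acc=9 h=9 v=3
  t=1 PE[0][0]: acc=9 h=9 v=3
  t=2 PE[0][0]: acc=0 h=0 v=0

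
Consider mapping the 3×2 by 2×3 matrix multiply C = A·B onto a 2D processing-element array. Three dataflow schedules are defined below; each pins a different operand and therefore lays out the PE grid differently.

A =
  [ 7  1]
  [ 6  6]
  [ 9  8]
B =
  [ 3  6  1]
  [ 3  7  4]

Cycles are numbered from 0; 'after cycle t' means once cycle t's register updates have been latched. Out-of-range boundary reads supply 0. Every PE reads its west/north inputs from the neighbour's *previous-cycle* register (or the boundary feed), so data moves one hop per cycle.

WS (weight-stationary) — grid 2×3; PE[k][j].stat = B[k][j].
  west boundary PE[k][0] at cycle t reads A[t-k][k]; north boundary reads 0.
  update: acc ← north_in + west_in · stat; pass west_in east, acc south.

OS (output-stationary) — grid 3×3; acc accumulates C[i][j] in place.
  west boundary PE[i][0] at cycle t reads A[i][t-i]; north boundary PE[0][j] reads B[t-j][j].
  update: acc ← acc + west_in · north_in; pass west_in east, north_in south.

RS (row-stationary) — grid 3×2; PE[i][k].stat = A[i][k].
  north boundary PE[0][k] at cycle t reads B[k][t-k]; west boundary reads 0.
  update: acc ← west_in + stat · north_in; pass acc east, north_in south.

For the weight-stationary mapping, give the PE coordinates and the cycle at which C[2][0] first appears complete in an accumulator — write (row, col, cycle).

WS: C[2][0] accumulates in PE[1][0]:
  cycle 0: PE[1][0] → acc 0, east 0, south 0
  cycle 1: PE[1][0] → acc 24, east 1, south 24
  cycle 2: PE[1][0] → acc 36, east 6, south 36
  cycle 3: PE[1][0] → acc 51, east 8, south 51

(row, col, cycle) = (1, 0, 3)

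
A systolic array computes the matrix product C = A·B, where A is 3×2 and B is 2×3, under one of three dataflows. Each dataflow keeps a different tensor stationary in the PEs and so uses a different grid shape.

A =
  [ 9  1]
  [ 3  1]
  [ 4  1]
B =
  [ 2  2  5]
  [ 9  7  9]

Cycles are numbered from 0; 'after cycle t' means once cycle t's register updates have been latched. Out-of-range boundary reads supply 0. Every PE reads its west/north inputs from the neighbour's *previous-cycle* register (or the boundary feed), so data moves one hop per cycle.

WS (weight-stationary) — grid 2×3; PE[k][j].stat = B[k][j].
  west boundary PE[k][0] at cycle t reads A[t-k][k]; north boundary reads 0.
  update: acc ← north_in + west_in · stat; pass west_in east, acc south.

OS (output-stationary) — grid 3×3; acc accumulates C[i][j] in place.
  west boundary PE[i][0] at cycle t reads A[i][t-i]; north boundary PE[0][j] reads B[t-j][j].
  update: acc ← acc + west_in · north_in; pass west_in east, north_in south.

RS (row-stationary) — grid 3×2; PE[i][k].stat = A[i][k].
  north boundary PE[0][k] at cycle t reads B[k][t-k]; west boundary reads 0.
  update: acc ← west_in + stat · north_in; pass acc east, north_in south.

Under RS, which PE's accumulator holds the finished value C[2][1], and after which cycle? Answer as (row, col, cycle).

(row, col, cycle) = (2, 1, 4)

RS — PE[2][1] is where C[2][1] collects:
  @0  [2,1]  acc 0  |  →0  ↓0
  @1  [2,1]  acc 0  |  →0  ↓0
  @2  [2,1]  acc 0  |  →0  ↓0
  @3  [2,1]  acc 17  |  →17  ↓9
  @4  [2,1]  acc 15  |  →15  ↓7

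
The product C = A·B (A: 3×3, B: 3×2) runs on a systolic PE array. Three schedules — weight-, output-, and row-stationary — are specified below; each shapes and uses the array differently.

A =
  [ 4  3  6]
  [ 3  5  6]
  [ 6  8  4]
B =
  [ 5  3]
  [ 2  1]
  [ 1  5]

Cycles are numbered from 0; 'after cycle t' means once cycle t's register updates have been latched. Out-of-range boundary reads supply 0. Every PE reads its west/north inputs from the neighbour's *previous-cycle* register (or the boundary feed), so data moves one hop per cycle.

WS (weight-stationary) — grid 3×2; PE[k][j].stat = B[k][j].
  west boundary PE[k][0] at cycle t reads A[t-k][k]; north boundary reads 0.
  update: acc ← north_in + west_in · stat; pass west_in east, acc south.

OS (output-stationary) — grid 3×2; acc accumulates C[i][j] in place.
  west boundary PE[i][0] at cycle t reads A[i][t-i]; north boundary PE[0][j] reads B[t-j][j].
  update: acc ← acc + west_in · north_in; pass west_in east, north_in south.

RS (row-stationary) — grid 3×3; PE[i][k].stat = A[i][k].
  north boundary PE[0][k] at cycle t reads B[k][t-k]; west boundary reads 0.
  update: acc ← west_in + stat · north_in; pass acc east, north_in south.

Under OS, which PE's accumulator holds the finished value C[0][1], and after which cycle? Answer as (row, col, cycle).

OS: C[0][1] accumulates in PE[0][1]:
  t=0 PE[0][1]: acc=0 h=0 v=0
  t=1 PE[0][1]: acc=12 h=4 v=3
  t=2 PE[0][1]: acc=15 h=3 v=1
  t=3 PE[0][1]: acc=45 h=6 v=5

(row, col, cycle) = (0, 1, 3)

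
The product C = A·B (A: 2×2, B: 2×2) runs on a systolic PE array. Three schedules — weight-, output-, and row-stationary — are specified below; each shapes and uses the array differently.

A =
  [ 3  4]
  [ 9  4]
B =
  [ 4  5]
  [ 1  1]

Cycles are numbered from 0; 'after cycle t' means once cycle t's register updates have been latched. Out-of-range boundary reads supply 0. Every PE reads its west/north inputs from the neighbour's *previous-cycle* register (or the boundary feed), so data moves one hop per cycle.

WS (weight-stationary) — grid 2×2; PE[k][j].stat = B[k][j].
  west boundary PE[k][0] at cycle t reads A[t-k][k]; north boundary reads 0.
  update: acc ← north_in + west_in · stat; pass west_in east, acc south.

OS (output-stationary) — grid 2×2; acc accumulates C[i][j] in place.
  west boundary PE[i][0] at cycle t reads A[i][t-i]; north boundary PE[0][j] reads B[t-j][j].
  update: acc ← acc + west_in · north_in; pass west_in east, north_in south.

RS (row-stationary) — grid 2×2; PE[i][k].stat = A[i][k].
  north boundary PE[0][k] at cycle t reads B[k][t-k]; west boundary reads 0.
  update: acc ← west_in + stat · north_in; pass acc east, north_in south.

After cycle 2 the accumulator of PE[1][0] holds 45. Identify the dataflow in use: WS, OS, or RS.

dataflow = RS

WS (2×2 grid), PE[1][0]:
  step 0 · PE1,0: acc=0; fwd→0 fwd↓0
  step 1 · PE1,0: acc=16; fwd→4 fwd↓16
  step 2 · PE1,0: acc=40; fwd→4 fwd↓40
OS (2×2 grid), PE[1][0]:
  step 0 · PE1,0: acc=0; fwd→0 fwd↓0
  step 1 · PE1,0: acc=36; fwd→9 fwd↓4
  step 2 · PE1,0: acc=40; fwd→4 fwd↓1
RS (2×2 grid), PE[1][0]:
  step 0 · PE1,0: acc=0; fwd→0 fwd↓0
  step 1 · PE1,0: acc=36; fwd→36 fwd↓4
  step 2 · PE1,0: acc=45; fwd→45 fwd↓5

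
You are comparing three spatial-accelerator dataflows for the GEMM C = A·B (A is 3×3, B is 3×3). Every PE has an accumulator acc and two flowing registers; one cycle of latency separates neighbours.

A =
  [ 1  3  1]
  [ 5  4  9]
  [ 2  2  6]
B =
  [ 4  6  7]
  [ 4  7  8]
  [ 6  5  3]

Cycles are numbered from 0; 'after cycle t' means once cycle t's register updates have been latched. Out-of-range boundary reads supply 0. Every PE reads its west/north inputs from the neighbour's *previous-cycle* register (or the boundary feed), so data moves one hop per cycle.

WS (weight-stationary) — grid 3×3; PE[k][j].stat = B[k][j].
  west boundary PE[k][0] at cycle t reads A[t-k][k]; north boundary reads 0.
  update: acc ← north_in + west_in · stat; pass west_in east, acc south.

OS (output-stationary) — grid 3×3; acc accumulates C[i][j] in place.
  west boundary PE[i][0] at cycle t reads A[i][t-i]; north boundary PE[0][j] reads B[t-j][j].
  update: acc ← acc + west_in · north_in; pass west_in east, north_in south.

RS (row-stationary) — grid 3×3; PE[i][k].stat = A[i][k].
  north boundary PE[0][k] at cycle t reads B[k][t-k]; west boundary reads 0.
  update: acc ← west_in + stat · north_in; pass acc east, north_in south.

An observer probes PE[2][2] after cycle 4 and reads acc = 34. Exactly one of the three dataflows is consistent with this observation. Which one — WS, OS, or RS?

dataflow = WS

Under WS (3×3), PE[2][2]:
  t=0 PE[2][2]: acc=0 h=0 v=0
  t=1 PE[2][2]: acc=0 h=0 v=0
  t=2 PE[2][2]: acc=0 h=0 v=0
  t=3 PE[2][2]: acc=0 h=0 v=0
  t=4 PE[2][2]: acc=34 h=1 v=34
Under OS (3×3), PE[2][2]:
  t=0 PE[2][2]: acc=0 h=0 v=0
  t=1 PE[2][2]: acc=0 h=0 v=0
  t=2 PE[2][2]: acc=0 h=0 v=0
  t=3 PE[2][2]: acc=0 h=0 v=0
  t=4 PE[2][2]: acc=14 h=2 v=7
Under RS (3×3), PE[2][2]:
  t=0 PE[2][2]: acc=0 h=0 v=0
  t=1 PE[2][2]: acc=0 h=0 v=0
  t=2 PE[2][2]: acc=0 h=0 v=0
  t=3 PE[2][2]: acc=0 h=0 v=0
  t=4 PE[2][2]: acc=52 h=52 v=6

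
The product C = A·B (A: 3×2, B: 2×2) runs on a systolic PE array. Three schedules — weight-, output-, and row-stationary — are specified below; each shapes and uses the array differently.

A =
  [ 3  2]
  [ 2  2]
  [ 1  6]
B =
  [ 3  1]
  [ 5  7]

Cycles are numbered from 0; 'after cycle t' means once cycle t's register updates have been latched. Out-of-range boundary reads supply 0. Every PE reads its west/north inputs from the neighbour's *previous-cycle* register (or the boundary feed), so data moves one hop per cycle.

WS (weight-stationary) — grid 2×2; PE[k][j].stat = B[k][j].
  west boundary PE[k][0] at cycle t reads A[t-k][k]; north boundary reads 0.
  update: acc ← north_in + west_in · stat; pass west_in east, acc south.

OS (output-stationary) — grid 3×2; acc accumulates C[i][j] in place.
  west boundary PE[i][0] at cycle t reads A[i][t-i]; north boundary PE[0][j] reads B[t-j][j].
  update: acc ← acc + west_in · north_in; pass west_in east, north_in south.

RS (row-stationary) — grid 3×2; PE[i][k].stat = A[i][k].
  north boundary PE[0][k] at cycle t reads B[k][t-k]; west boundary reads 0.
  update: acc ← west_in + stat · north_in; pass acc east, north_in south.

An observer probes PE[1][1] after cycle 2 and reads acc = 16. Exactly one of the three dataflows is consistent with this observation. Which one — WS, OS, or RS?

— WS: 2×2; PE[1][1] trace:
  step 0 · PE1,1: acc=0; fwd→0 fwd↓0
  step 1 · PE1,1: acc=0; fwd→0 fwd↓0
  step 2 · PE1,1: acc=17; fwd→2 fwd↓17
— OS: 3×2; PE[1][1] trace:
  step 0 · PE1,1: acc=0; fwd→0 fwd↓0
  step 1 · PE1,1: acc=0; fwd→0 fwd↓0
  step 2 · PE1,1: acc=2; fwd→2 fwd↓1
— RS: 3×2; PE[1][1] trace:
  step 0 · PE1,1: acc=0; fwd→0 fwd↓0
  step 1 · PE1,1: acc=0; fwd→0 fwd↓0
  step 2 · PE1,1: acc=16; fwd→16 fwd↓5

dataflow = RS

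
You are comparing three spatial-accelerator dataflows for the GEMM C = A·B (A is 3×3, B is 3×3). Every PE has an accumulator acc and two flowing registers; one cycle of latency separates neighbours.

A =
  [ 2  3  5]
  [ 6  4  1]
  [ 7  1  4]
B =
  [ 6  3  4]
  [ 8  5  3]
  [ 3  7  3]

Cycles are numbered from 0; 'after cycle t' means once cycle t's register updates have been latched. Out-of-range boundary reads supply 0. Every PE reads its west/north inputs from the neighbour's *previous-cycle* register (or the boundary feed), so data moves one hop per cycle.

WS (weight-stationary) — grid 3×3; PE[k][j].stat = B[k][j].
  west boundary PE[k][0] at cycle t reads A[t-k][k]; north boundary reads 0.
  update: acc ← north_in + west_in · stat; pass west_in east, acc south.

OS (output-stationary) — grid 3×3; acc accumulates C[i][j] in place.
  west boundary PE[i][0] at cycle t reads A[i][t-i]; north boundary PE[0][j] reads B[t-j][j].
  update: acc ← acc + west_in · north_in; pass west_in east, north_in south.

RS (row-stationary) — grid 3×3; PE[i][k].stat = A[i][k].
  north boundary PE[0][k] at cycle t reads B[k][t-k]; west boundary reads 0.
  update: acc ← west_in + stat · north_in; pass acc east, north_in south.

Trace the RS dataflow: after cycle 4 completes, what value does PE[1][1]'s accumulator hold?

PE[1][1].acc = 36

Tracing RS — 3×3 array, target PE[1][1]:
  @0  [0,1]  acc 0  |  →0  ↓0
  @0  [1,0]  acc 0  |  →0  ↓0
  @0  [1,1]  acc 0  |  →0  ↓0
  @1  [0,1]  acc 36  |  →36  ↓8
  @1  [1,0]  acc 36  |  →36  ↓6
  @1  [1,1]  acc 0  |  →0  ↓0
  @2  [0,1]  acc 21  |  →21  ↓5
  @2  [1,0]  acc 18  |  →18  ↓3
  @2  [1,1]  acc 68  |  →68  ↓8
  @3  [0,1]  acc 17  |  →17  ↓3
  @3  [1,0]  acc 24  |  →24  ↓4
  @3  [1,1]  acc 38  |  →38  ↓5
  @4  [0,1]  acc 0  |  →0  ↓0
  @4  [1,0]  acc 0  |  →0  ↓0
  @4  [1,1]  acc 36  |  →36  ↓3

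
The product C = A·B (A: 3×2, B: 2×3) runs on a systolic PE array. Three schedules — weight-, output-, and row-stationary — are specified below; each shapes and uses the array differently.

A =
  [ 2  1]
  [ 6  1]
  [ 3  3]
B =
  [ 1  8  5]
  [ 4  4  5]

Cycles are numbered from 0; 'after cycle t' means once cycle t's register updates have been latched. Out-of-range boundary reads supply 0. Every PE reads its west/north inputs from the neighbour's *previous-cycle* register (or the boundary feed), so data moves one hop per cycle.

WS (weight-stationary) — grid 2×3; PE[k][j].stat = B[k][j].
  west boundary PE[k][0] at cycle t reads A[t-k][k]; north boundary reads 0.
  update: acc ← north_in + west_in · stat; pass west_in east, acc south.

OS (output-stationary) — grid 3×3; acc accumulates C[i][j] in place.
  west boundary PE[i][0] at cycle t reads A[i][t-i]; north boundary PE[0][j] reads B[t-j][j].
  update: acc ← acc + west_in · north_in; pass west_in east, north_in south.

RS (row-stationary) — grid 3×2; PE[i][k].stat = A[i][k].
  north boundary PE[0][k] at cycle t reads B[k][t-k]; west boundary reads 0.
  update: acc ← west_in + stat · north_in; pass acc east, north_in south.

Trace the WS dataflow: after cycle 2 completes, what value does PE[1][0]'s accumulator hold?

PE[1][0].acc = 10

WS 2×3: PE[1][0] cycle-by-cycle (with neighbour feeds):
  0: (0,0).acc=2  regs=<2,2>
  0: (1,0).acc=0  regs=<0,0>
  1: (0,0).acc=6  regs=<6,6>
  1: (1,0).acc=6  regs=<1,6>
  2: (0,0).acc=3  regs=<3,3>
  2: (1,0).acc=10  regs=<1,10>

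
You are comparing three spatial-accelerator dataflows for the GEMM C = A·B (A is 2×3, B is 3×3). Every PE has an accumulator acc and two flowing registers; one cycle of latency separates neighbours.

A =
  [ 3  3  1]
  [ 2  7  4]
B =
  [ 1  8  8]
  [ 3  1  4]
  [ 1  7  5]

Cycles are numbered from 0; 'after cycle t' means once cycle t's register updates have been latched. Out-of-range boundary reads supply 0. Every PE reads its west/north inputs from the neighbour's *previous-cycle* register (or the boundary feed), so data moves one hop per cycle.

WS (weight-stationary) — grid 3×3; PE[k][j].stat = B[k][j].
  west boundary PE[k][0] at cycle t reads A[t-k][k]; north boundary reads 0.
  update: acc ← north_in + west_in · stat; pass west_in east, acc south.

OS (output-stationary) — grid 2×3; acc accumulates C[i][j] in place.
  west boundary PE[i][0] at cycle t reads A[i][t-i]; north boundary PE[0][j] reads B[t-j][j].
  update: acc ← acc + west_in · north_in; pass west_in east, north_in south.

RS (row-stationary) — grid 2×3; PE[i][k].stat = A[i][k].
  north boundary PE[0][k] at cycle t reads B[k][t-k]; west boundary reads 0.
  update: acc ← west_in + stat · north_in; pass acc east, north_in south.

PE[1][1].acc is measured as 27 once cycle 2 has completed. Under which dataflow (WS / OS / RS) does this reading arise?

— WS: 3×3; PE[1][1] trace:
  step 0 · PE1,1: acc=0; fwd→0 fwd↓0
  step 1 · PE1,1: acc=0; fwd→0 fwd↓0
  step 2 · PE1,1: acc=27; fwd→3 fwd↓27
— OS: 2×3; PE[1][1] trace:
  step 0 · PE1,1: acc=0; fwd→0 fwd↓0
  step 1 · PE1,1: acc=0; fwd→0 fwd↓0
  step 2 · PE1,1: acc=16; fwd→2 fwd↓8
— RS: 2×3; PE[1][1] trace:
  step 0 · PE1,1: acc=0; fwd→0 fwd↓0
  step 1 · PE1,1: acc=0; fwd→0 fwd↓0
  step 2 · PE1,1: acc=23; fwd→23 fwd↓3

dataflow = WS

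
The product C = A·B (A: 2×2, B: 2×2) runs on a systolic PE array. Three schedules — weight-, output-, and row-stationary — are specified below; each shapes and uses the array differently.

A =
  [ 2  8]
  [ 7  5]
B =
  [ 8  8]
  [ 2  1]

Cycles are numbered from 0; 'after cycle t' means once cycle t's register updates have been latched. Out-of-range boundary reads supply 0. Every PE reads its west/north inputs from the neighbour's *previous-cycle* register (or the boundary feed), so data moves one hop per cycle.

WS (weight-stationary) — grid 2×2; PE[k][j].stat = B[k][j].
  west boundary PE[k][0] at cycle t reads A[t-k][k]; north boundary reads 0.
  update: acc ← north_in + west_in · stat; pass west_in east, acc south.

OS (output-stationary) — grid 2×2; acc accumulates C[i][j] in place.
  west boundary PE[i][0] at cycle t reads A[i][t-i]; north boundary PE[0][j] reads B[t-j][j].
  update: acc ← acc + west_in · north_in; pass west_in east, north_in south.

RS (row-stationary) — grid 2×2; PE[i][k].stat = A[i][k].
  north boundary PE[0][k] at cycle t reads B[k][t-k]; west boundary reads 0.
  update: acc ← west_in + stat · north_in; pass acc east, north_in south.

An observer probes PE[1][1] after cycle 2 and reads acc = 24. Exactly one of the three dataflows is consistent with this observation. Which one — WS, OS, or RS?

dataflow = WS

WS [2×2] PE[1][1] across cycles:
  step 0 · PE1,1: acc=0; fwd→0 fwd↓0
  step 1 · PE1,1: acc=0; fwd→0 fwd↓0
  step 2 · PE1,1: acc=24; fwd→8 fwd↓24
OS [2×2] PE[1][1] across cycles:
  step 0 · PE1,1: acc=0; fwd→0 fwd↓0
  step 1 · PE1,1: acc=0; fwd→0 fwd↓0
  step 2 · PE1,1: acc=56; fwd→7 fwd↓8
RS [2×2] PE[1][1] across cycles:
  step 0 · PE1,1: acc=0; fwd→0 fwd↓0
  step 1 · PE1,1: acc=0; fwd→0 fwd↓0
  step 2 · PE1,1: acc=66; fwd→66 fwd↓2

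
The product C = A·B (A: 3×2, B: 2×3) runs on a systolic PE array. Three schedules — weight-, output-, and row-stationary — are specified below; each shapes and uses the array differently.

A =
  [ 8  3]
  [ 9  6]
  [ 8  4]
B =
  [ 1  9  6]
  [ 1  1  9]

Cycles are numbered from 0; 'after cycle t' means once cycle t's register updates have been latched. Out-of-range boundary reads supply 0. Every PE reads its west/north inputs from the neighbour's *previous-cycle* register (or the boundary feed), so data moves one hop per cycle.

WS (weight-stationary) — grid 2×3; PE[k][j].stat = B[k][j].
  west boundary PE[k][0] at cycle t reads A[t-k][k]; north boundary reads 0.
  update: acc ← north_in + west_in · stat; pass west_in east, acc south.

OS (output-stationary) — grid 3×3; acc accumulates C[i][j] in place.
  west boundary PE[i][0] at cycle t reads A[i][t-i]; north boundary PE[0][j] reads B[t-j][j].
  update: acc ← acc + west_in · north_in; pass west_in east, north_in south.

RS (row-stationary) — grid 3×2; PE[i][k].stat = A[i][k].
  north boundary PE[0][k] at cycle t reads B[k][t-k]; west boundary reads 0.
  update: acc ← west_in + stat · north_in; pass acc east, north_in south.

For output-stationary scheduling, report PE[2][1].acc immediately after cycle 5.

PE[2][1].acc = 76

Tracing OS — 3×3 array, target PE[2][1]:
  @0  [1,1]  acc 0  |  →0  ↓0
  @0  [2,0]  acc 0  |  →0  ↓0
  @0  [2,1]  acc 0  |  →0  ↓0
  @1  [1,1]  acc 0  |  →0  ↓0
  @1  [2,0]  acc 0  |  →0  ↓0
  @1  [2,1]  acc 0  |  →0  ↓0
  @2  [1,1]  acc 81  |  →9  ↓9
  @2  [2,0]  acc 8  |  →8  ↓1
  @2  [2,1]  acc 0  |  →0  ↓0
  @3  [1,1]  acc 87  |  →6  ↓1
  @3  [2,0]  acc 12  |  →4  ↓1
  @3  [2,1]  acc 72  |  →8  ↓9
  @4  [1,1]  acc 87  |  →0  ↓0
  @4  [2,0]  acc 12  |  →0  ↓0
  @4  [2,1]  acc 76  |  →4  ↓1
  @5  [1,1]  acc 87  |  →0  ↓0
  @5  [2,0]  acc 12  |  →0  ↓0
  @5  [2,1]  acc 76  |  →0  ↓0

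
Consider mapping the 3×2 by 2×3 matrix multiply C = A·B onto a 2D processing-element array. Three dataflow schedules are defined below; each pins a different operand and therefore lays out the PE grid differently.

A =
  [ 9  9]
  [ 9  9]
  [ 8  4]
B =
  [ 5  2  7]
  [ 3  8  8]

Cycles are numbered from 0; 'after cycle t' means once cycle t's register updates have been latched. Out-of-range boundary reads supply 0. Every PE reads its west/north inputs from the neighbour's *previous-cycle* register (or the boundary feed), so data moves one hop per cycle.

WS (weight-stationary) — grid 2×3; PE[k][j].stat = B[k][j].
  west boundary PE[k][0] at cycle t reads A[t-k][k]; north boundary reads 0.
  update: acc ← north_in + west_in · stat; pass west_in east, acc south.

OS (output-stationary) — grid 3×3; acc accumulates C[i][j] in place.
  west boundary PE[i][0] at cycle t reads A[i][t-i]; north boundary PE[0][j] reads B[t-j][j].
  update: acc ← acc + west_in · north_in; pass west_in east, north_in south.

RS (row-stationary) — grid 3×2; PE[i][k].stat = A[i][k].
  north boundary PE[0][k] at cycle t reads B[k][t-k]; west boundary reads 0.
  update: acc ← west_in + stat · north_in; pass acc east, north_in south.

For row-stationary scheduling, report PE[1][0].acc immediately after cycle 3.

PE[1][0].acc = 63

RS (3×2). Following PE[1][0] plus its west/north inputs:
  t=0 PE[0][0]: acc=45 h=45 v=5
  t=0 PE[1][0]: acc=0 h=0 v=0
  t=1 PE[0][0]: acc=18 h=18 v=2
  t=1 PE[1][0]: acc=45 h=45 v=5
  t=2 PE[0][0]: acc=63 h=63 v=7
  t=2 PE[1][0]: acc=18 h=18 v=2
  t=3 PE[0][0]: acc=0 h=0 v=0
  t=3 PE[1][0]: acc=63 h=63 v=7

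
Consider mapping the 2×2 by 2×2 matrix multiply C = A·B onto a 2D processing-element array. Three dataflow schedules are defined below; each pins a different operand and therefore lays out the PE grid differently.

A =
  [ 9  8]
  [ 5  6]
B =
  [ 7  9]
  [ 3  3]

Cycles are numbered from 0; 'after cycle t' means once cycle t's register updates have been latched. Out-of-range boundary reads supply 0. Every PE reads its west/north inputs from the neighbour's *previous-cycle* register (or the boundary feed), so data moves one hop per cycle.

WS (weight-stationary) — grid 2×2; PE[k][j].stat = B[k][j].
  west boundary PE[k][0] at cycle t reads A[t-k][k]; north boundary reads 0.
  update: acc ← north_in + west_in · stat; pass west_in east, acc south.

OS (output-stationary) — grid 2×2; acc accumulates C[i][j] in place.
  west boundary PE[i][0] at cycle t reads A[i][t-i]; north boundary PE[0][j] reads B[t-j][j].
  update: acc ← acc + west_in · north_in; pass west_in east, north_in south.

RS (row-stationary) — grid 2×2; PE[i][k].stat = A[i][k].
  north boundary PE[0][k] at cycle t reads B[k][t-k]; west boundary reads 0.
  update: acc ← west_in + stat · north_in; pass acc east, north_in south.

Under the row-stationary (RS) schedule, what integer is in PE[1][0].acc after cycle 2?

Tracing RS — 2×2 array, target PE[1][0]:
  0: (0,0).acc=63  regs=<63,7>
  0: (1,0).acc=0  regs=<0,0>
  1: (0,0).acc=81  regs=<81,9>
  1: (1,0).acc=35  regs=<35,7>
  2: (0,0).acc=0  regs=<0,0>
  2: (1,0).acc=45  regs=<45,9>

PE[1][0].acc = 45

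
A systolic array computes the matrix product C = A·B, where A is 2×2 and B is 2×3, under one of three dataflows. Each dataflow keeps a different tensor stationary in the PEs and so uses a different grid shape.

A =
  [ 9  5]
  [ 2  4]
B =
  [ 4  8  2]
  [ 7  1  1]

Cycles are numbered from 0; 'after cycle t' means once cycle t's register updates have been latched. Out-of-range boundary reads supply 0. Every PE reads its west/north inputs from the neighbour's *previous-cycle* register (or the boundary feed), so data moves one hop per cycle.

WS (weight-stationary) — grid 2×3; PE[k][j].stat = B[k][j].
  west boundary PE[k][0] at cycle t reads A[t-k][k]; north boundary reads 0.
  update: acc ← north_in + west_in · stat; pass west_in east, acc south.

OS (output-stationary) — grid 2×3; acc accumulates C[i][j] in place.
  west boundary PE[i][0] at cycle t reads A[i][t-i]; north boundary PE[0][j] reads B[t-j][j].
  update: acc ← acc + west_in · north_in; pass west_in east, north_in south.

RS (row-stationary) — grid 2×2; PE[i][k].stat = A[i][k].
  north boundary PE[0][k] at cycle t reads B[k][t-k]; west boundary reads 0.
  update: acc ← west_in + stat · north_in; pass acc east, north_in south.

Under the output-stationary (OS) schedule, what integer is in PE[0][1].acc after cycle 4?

OS on a 2×3 grid — tracing PE[0][1] and its feeders:
  0: (0,0).acc=36  regs=<9,4>
  0: (0,1).acc=0  regs=<0,0>
  1: (0,0).acc=71  regs=<5,7>
  1: (0,1).acc=72  regs=<9,8>
  2: (0,0).acc=71  regs=<0,0>
  2: (0,1).acc=77  regs=<5,1>
  3: (0,0).acc=71  regs=<0,0>
  3: (0,1).acc=77  regs=<0,0>
  4: (0,0).acc=71  regs=<0,0>
  4: (0,1).acc=77  regs=<0,0>

PE[0][1].acc = 77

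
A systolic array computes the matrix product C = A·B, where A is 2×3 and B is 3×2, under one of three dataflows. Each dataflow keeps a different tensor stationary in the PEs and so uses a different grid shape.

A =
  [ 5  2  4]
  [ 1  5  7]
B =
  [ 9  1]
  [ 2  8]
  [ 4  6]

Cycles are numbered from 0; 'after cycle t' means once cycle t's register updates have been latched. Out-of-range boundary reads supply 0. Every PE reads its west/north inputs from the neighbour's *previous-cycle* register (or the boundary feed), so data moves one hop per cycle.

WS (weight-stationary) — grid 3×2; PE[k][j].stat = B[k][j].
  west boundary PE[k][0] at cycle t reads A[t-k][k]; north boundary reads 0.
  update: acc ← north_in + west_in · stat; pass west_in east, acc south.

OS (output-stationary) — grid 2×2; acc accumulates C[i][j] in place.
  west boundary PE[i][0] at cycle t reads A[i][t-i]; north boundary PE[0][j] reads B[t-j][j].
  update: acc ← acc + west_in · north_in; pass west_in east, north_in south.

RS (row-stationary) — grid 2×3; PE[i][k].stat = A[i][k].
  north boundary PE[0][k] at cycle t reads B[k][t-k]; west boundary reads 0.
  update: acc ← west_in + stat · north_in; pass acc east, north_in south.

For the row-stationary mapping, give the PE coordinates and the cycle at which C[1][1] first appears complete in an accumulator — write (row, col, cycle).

Under RS, C[1][1] lands at PE[1][2]:
  t=0 PE[1][2]: acc=0 h=0 v=0
  t=1 PE[1][2]: acc=0 h=0 v=0
  t=2 PE[1][2]: acc=0 h=0 v=0
  t=3 PE[1][2]: acc=47 h=47 v=4
  t=4 PE[1][2]: acc=83 h=83 v=6

(row, col, cycle) = (1, 2, 4)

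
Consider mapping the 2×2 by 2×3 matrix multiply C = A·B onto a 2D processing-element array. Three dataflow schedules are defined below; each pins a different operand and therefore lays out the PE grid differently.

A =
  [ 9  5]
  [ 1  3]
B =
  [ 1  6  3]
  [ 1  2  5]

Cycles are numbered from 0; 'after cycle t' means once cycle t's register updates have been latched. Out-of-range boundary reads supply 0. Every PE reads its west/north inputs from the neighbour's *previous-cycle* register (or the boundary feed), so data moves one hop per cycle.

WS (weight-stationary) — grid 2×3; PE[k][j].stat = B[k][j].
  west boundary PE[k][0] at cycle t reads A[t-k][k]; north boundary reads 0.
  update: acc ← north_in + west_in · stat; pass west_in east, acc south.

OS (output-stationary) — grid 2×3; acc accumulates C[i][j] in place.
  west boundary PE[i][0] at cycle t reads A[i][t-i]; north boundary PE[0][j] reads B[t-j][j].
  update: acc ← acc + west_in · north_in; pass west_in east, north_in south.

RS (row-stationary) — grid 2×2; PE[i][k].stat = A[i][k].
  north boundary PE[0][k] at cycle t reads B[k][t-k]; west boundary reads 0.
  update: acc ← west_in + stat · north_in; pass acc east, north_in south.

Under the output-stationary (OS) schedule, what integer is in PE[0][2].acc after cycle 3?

PE[0][2].acc = 52

OS 2×3: PE[0][2] cycle-by-cycle (with neighbour feeds):
  t=0 PE[0][1]: acc=0 h=0 v=0
  t=0 PE[0][2]: acc=0 h=0 v=0
  t=1 PE[0][1]: acc=54 h=9 v=6
  t=1 PE[0][2]: acc=0 h=0 v=0
  t=2 PE[0][1]: acc=64 h=5 v=2
  t=2 PE[0][2]: acc=27 h=9 v=3
  t=3 PE[0][1]: acc=64 h=0 v=0
  t=3 PE[0][2]: acc=52 h=5 v=5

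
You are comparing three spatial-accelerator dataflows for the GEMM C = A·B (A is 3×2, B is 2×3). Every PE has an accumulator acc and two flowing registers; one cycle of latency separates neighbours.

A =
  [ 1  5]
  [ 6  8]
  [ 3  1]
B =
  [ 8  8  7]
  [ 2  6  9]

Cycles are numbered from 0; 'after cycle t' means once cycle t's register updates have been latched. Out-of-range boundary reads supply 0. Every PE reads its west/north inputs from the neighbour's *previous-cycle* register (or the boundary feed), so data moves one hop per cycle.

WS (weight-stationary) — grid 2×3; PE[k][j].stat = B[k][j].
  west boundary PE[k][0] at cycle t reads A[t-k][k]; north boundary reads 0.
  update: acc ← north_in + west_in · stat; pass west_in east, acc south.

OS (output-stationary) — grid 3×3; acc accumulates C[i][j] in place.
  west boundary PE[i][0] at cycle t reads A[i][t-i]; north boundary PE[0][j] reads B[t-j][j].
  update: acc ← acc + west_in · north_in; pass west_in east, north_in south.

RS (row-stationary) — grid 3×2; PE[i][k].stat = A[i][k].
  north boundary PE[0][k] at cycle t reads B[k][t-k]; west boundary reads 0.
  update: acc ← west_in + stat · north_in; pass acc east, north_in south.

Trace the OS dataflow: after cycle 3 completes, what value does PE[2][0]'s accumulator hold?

OS (3×3). Following PE[2][0] plus its west/north inputs:
  c0 r1c0: 0 / 0 / 0
  c0 r2c0: 0 / 0 / 0
  c1 r1c0: 48 / 6 / 8
  c1 r2c0: 0 / 0 / 0
  c2 r1c0: 64 / 8 / 2
  c2 r2c0: 24 / 3 / 8
  c3 r1c0: 64 / 0 / 0
  c3 r2c0: 26 / 1 / 2

PE[2][0].acc = 26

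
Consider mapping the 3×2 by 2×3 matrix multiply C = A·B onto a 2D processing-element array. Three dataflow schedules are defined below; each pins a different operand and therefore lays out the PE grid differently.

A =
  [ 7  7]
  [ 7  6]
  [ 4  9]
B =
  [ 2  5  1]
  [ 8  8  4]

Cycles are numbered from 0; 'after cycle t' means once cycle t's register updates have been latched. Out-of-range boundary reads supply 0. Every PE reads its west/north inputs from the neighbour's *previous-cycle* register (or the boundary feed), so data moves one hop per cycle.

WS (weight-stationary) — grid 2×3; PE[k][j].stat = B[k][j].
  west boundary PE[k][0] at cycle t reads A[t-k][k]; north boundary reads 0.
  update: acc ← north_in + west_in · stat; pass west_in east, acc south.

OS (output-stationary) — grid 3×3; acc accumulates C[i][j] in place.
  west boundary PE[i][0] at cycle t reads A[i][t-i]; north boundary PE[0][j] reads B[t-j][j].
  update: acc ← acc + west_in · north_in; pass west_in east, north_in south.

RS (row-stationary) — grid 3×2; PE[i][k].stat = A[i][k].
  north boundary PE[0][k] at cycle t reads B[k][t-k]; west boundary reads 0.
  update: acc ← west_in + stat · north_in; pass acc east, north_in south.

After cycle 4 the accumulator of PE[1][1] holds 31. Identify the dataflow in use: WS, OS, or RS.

dataflow = RS

WS [2×3] PE[1][1] across cycles:
  step 0 · PE1,1: acc=0; fwd→0 fwd↓0
  step 1 · PE1,1: acc=0; fwd→0 fwd↓0
  step 2 · PE1,1: acc=91; fwd→7 fwd↓91
  step 3 · PE1,1: acc=83; fwd→6 fwd↓83
  step 4 · PE1,1: acc=92; fwd→9 fwd↓92
OS [3×3] PE[1][1] across cycles:
  step 0 · PE1,1: acc=0; fwd→0 fwd↓0
  step 1 · PE1,1: acc=0; fwd→0 fwd↓0
  step 2 · PE1,1: acc=35; fwd→7 fwd↓5
  step 3 · PE1,1: acc=83; fwd→6 fwd↓8
  step 4 · PE1,1: acc=83; fwd→0 fwd↓0
RS [3×2] PE[1][1] across cycles:
  step 0 · PE1,1: acc=0; fwd→0 fwd↓0
  step 1 · PE1,1: acc=0; fwd→0 fwd↓0
  step 2 · PE1,1: acc=62; fwd→62 fwd↓8
  step 3 · PE1,1: acc=83; fwd→83 fwd↓8
  step 4 · PE1,1: acc=31; fwd→31 fwd↓4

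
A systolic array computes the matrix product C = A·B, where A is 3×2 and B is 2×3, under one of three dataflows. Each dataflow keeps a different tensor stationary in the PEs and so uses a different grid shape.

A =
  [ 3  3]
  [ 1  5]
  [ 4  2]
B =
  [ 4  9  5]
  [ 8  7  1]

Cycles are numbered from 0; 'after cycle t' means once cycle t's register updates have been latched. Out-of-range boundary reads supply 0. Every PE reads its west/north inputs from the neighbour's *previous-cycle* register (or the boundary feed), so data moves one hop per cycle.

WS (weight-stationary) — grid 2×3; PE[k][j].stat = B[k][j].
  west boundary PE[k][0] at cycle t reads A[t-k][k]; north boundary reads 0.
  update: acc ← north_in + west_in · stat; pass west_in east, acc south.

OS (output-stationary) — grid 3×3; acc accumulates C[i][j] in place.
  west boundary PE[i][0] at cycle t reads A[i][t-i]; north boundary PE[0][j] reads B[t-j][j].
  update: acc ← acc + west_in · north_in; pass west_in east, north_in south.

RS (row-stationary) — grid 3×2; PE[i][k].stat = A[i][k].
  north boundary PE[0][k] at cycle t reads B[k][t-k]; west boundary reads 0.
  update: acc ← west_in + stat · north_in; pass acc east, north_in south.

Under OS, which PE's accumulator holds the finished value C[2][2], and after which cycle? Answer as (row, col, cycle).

OS — PE[2][2] is where C[2][2] collects:
  after 0 — PE[2][2] acc=0, pass-E 0, pass-S 0
  after 1 — PE[2][2] acc=0, pass-E 0, pass-S 0
  after 2 — PE[2][2] acc=0, pass-E 0, pass-S 0
  after 3 — PE[2][2] acc=0, pass-E 0, pass-S 0
  after 4 — PE[2][2] acc=20, pass-E 4, pass-S 5
  after 5 — PE[2][2] acc=22, pass-E 2, pass-S 1

(row, col, cycle) = (2, 2, 5)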